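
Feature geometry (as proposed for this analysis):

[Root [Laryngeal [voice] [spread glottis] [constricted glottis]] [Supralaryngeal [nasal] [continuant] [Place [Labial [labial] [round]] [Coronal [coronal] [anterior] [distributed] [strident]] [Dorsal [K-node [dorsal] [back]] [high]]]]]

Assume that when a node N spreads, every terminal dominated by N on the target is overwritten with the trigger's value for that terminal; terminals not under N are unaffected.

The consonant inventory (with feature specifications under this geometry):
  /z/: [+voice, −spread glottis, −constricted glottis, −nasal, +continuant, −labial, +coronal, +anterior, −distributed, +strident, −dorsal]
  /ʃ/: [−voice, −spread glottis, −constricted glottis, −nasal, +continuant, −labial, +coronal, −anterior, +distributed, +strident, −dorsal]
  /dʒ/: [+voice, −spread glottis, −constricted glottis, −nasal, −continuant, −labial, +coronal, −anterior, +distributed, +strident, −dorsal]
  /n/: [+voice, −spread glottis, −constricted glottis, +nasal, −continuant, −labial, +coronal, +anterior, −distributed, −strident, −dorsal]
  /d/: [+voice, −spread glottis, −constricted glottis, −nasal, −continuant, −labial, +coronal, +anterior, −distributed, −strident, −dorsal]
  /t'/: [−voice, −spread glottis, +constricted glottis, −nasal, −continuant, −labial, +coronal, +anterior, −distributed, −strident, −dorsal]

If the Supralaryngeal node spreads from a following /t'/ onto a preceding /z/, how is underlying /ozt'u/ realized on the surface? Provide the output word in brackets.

The Supralaryngeal node dominates the terminals [nasal], [continuant], [labial], [round], [coronal], [anterior], [distributed], [strident], [dorsal], [back], [high].
After delinking /z/'s Supralaryngeal and linking /t'/'s, the affected terminals become [−nasal], [−continuant], [−labial], [+coronal], [+anterior], [−distributed], [−strident], [−dorsal]; [voice], [spread glottis], [constricted glottis] (outside Supralaryngeal) are retained from /z/.
The resulting bundle matches /d/ in the inventory; substituting it for /z/ gives [odt'u].

[odt'u]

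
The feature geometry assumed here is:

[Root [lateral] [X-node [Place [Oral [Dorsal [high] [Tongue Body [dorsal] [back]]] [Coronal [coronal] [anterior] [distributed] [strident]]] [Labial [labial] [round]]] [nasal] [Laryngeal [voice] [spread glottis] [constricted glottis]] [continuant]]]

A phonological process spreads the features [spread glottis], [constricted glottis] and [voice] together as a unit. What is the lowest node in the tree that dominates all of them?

Laryngeal

[spread glottis] is immediately dominated by Laryngeal.
[constricted glottis] is immediately dominated by Laryngeal.
[voice] is immediately dominated by Laryngeal.
These paths first converge at Laryngeal; no daughter of Laryngeal dominates all 3 features, so Laryngeal is the minimal constituent.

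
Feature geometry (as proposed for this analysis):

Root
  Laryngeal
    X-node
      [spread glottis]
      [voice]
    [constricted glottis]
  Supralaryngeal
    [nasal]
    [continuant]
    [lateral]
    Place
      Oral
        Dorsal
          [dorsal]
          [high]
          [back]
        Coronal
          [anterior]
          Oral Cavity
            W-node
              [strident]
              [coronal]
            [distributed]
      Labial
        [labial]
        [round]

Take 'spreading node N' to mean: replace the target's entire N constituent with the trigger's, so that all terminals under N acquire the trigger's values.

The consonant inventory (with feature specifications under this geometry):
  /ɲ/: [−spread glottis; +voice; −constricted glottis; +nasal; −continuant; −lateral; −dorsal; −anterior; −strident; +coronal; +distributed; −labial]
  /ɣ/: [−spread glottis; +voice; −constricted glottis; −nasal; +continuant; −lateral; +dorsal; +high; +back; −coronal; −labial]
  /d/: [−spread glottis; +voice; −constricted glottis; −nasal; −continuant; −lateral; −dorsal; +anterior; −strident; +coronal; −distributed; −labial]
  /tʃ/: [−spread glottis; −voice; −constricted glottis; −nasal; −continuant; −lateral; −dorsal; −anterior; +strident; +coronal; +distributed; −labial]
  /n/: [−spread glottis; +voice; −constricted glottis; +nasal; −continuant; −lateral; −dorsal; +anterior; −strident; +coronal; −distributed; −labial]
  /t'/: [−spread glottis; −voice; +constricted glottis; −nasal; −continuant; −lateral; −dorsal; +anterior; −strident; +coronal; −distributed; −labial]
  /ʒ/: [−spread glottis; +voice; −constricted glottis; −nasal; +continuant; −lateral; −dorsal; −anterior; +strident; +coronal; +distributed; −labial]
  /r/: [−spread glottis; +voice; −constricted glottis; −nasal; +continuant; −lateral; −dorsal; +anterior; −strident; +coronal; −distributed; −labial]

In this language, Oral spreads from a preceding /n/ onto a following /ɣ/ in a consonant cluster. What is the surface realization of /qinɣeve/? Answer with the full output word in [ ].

Terminals under Oral in this geometry: [dorsal], [high], [back], [anterior], [strident], [coronal], [distributed].
Spreading Oral from /n/ onto /ɣ/ replaces those values with /n/'s: [−dorsal], [+anterior], [−strident], [+coronal], [−distributed]. Features outside Oral ([spread glottis], [voice], [constricted glottis], …) stay as in /ɣ/.
The resulting bundle matches /r/ in the inventory; substituting it for /ɣ/ gives [qinreve].

[qinreve]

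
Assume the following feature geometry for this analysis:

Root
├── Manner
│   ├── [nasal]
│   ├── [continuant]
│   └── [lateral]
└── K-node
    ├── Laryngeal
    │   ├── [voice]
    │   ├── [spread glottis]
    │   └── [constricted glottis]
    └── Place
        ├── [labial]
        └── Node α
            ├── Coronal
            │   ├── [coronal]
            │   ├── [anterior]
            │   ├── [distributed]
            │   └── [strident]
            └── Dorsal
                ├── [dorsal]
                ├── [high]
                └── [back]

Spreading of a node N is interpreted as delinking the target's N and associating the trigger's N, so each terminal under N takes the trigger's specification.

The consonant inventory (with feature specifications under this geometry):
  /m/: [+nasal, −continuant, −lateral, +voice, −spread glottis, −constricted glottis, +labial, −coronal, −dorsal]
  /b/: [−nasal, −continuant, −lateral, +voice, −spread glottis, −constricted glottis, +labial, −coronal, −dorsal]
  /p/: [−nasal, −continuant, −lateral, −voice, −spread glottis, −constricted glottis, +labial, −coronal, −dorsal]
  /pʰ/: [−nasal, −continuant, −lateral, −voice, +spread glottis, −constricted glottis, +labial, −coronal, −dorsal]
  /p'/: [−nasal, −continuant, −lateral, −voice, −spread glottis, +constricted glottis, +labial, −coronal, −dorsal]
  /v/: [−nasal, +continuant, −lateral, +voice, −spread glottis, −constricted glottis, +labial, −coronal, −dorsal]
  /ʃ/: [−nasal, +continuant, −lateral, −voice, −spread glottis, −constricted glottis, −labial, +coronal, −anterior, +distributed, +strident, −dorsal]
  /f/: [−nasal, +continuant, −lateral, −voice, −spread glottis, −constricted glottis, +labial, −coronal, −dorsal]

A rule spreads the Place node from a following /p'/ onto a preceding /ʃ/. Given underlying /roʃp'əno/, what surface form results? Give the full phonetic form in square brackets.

Terminals under Place in this geometry: [labial], [coronal], [anterior], [distributed], [strident], [dorsal], [high], [back].
Spreading Place from /p'/ onto /ʃ/ replaces those values with /p'/'s: [+labial], [−coronal], [−dorsal]. Features outside Place ([nasal], [continuant], [lateral], …) stay as in /ʃ/.
Among the inventory, only /f/ has exactly this specification, giving the surface form [rofp'əno].

[rofp'əno]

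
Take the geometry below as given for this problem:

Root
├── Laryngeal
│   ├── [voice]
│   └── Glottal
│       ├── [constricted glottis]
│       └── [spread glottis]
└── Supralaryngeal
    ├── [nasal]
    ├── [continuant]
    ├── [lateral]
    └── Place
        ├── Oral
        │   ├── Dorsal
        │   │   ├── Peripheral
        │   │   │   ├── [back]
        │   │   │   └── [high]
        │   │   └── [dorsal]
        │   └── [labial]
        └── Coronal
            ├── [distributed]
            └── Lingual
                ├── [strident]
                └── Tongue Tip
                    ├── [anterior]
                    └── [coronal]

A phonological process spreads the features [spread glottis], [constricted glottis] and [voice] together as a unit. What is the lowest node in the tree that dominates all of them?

[spread glottis] is immediately dominated by Glottal.
[constricted glottis] is immediately dominated by Glottal.
[voice] is immediately dominated by Laryngeal.
The lowest node appearing on every path is Laryngeal; each proper daughter of Laryngeal fails to dominate at least one of the listed features.

Laryngeal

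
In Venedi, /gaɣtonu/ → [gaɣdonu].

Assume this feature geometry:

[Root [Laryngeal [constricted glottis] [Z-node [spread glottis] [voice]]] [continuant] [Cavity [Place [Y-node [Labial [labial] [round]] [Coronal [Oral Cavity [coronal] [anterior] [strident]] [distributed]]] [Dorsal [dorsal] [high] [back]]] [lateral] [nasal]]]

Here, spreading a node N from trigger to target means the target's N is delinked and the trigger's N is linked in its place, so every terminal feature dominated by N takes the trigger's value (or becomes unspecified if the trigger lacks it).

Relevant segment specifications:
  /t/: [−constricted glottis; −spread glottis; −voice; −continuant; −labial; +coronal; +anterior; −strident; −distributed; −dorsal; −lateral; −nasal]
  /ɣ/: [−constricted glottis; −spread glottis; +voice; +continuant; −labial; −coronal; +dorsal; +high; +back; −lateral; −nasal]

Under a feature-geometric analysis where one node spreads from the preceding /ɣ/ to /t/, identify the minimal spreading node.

Feature comparison: [voice] differs between /t/ and [d]; the remaining terminals match.
Only a single terminal changes, and /ɣ/ supplies the new value, so [voice] itself is the minimal spreading constituent.
[dorsal], [coronal] stay as in /t/ although /ɣ/ differs there, so no node dominating them spread; among the remaining candidates [voice] is the lowest that derives the output.

[voice]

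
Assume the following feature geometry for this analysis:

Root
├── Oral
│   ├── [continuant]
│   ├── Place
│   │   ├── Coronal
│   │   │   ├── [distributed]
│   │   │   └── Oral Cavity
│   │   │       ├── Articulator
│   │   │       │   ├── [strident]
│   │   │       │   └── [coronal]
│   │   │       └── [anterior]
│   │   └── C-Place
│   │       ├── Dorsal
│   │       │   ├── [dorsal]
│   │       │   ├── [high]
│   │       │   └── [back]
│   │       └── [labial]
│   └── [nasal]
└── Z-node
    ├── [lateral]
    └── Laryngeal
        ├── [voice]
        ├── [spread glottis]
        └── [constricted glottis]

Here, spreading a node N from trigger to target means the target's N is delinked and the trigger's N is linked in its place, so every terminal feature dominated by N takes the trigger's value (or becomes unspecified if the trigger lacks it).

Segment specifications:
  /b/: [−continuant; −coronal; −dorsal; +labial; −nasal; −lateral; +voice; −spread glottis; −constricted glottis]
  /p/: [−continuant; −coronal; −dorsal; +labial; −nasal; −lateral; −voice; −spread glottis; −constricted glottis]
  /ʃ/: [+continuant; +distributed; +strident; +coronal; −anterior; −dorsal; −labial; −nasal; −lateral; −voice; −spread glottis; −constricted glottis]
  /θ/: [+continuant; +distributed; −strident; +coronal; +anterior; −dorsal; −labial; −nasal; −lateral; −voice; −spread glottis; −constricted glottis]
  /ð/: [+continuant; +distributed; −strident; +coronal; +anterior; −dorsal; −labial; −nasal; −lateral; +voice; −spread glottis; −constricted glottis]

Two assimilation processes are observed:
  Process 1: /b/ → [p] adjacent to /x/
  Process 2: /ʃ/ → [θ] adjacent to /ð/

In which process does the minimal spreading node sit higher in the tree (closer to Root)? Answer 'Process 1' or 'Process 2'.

Process 1: the feature that changes is [voice]; the minimal node is [voice] (depth 3).
In Process 2, [anterior], [strident] change, so the minimal spreading node is Oral Cavity at depth 4.
Depth 3 < depth 4; Process 1 involves the structurally higher constituent [voice].

Process 1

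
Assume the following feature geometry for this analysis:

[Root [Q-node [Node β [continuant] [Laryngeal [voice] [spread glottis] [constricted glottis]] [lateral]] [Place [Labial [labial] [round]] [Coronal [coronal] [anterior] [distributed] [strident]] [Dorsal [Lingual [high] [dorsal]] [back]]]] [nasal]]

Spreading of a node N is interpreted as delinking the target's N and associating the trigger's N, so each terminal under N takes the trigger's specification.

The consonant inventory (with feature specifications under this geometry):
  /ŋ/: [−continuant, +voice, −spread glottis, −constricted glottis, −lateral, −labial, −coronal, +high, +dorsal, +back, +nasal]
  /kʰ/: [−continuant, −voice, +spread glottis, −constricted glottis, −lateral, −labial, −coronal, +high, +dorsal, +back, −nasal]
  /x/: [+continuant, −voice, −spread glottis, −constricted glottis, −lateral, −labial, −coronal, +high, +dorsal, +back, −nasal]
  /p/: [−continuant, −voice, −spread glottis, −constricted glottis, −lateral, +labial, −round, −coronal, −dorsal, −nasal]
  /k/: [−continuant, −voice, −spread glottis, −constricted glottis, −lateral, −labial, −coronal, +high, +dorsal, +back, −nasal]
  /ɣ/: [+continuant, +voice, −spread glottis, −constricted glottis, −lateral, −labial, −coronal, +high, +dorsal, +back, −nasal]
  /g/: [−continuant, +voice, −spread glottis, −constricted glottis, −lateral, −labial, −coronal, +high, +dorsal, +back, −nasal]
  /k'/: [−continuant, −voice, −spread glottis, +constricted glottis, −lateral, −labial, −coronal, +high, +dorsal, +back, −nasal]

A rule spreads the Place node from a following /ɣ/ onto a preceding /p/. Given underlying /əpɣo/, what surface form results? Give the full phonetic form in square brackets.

The Place node dominates the terminals [labial], [round], [coronal], [anterior], [distributed], [strident], [high], [dorsal], [back].
The target acquires /ɣ/'s values for everything under Place — [−labial], [−coronal], [+high], [+dorsal], [+back] — while keeping its own [continuant], [voice], [spread glottis], ….
This feature bundle is that of [k], so /əpɣo/ surfaces as [əkɣo].

[əkɣo]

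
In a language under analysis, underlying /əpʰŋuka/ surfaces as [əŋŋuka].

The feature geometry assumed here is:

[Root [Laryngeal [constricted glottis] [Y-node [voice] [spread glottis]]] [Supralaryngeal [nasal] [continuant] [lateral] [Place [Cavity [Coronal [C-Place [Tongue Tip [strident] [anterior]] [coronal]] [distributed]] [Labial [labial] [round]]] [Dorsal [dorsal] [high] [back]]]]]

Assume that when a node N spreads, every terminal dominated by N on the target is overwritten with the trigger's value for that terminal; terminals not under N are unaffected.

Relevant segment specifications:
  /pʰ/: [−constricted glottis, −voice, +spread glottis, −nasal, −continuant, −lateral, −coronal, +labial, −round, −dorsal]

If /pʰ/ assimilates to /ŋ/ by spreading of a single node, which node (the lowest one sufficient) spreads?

Feature comparison: [voice], [spread glottis], [nasal], [labial], [round], [dorsal], [high], [back] differ between /pʰ/ and [ŋ]; the remaining terminals match.
The smallest constituent containing every changed terminal is Root — each of its daughters lacks at least one of the affected features.
If Root spreads, every terminal under it takes /ŋ/'s value, producing [ŋ] as observed.

Root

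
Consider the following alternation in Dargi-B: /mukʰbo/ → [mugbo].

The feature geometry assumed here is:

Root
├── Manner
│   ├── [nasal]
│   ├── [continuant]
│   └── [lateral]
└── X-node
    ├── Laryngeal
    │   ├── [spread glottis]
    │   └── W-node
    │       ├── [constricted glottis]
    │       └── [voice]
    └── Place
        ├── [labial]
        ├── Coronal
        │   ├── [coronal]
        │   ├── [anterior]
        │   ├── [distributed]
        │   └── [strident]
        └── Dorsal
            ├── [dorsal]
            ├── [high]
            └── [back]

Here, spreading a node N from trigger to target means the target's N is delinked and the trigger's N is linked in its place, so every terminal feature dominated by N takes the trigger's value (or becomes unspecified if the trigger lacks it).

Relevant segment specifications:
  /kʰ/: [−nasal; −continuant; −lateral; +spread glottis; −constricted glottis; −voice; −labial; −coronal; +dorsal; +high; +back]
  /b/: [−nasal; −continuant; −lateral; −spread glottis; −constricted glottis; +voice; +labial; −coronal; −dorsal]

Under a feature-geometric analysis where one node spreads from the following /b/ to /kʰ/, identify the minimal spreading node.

Laryngeal

The alternation /kʰ/ → [g] changes [voice], [spread glottis] and nothing else.
In this geometry the lowest node dominating all of them is Laryngeal: every daughter of Laryngeal dominates only a proper subset, so no lower node suffices.
If Laryngeal spreads, every terminal under it takes /b/'s value, producing [g] as observed.
[labial], [dorsal] — on which /b/ differs from /kʰ/ — are unchanged, so neither X-node nor anything higher can have spread; the constituent is no larger than Laryngeal.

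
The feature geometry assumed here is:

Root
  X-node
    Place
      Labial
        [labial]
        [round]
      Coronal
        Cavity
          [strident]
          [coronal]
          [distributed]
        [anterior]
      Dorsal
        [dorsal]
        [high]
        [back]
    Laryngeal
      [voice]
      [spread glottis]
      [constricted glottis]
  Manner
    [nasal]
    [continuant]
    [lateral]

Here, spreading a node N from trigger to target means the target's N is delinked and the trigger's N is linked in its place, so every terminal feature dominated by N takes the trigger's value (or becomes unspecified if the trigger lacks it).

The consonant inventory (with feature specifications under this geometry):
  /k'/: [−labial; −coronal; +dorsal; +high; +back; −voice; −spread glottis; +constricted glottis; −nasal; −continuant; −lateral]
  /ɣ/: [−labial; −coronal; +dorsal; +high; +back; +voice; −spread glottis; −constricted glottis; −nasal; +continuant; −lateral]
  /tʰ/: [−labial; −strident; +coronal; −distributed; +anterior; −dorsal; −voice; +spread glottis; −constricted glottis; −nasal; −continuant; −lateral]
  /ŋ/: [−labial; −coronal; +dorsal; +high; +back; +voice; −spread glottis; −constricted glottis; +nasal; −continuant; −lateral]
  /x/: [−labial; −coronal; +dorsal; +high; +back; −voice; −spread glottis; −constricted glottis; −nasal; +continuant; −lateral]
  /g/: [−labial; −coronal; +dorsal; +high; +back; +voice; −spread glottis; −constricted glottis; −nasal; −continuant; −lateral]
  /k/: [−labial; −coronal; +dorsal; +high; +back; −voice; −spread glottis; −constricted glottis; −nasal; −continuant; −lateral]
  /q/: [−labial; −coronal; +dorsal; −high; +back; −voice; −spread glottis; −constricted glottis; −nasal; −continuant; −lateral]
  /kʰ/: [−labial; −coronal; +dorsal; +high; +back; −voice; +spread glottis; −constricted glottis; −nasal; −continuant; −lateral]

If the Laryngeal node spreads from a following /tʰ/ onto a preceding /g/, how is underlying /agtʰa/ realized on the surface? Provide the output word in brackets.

The Laryngeal node dominates the terminals [voice], [spread glottis], [constricted glottis].
Spreading Laryngeal from /tʰ/ onto /g/ replaces those values with /tʰ/'s: [−voice], [+spread glottis], [−constricted glottis]. Features outside Laryngeal ([labial], [coronal], [dorsal], …) stay as in /g/.
Among the inventory, only /kʰ/ has exactly this specification, giving the surface form [akʰtʰa].

[akʰtʰa]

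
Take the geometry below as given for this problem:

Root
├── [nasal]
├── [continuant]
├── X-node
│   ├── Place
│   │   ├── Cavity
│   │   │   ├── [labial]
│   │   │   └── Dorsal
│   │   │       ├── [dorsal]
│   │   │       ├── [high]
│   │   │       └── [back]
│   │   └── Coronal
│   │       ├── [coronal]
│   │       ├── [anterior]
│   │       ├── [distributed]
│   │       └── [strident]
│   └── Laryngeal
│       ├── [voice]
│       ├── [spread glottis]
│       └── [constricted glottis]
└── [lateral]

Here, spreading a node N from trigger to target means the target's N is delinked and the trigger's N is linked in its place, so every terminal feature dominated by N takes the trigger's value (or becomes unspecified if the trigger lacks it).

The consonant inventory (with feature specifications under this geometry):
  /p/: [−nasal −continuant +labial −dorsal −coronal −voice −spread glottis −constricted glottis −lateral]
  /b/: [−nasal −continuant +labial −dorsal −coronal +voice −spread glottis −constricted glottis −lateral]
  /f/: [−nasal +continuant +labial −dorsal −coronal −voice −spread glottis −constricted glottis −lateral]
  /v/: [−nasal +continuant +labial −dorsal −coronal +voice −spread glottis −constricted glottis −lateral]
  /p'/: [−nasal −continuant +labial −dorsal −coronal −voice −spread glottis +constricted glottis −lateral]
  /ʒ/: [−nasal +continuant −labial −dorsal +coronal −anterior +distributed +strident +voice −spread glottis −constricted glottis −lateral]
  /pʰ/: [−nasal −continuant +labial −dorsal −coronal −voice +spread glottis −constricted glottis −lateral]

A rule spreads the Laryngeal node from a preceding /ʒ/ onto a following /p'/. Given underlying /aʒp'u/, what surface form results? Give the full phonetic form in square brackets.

[aʒbu]

Laryngeal immediately or transitively dominates [voice], [spread glottis], [constricted glottis].
After delinking /p'/'s Laryngeal and linking /ʒ/'s, the affected terminals become [+voice], [−spread glottis], [−constricted glottis]; [nasal], [continuant], [labial], … (outside Laryngeal) are retained from /p'/.
This feature bundle is that of [b], so /aʒp'u/ surfaces as [aʒbu].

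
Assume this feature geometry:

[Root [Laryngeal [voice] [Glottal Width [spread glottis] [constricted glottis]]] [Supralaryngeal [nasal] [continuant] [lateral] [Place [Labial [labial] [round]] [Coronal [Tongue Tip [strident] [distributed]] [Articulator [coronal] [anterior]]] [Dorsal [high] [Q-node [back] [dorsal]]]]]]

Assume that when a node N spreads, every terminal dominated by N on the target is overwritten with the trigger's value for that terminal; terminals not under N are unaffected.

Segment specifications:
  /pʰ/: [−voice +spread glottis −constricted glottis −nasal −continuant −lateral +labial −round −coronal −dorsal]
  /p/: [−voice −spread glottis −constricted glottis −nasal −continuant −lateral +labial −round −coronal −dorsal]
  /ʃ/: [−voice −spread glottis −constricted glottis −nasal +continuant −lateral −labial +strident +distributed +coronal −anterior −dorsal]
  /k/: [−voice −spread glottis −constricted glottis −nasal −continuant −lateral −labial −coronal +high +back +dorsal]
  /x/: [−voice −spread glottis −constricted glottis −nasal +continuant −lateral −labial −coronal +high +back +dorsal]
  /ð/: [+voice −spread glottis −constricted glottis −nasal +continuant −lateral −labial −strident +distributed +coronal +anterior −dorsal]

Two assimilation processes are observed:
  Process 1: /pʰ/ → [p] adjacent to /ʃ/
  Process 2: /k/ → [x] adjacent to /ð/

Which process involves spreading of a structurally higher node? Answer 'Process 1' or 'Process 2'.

Process 2

Process 1 alters [spread glottis]; the lowest dominating node is [spread glottis] (depth 3 from Root).
Process 2: the feature that changes is [continuant]; the minimal node is [continuant] (depth 2).
[continuant] (depth 2) sits above [spread glottis] (depth 3), making Process 2 the one with the higher spreading node.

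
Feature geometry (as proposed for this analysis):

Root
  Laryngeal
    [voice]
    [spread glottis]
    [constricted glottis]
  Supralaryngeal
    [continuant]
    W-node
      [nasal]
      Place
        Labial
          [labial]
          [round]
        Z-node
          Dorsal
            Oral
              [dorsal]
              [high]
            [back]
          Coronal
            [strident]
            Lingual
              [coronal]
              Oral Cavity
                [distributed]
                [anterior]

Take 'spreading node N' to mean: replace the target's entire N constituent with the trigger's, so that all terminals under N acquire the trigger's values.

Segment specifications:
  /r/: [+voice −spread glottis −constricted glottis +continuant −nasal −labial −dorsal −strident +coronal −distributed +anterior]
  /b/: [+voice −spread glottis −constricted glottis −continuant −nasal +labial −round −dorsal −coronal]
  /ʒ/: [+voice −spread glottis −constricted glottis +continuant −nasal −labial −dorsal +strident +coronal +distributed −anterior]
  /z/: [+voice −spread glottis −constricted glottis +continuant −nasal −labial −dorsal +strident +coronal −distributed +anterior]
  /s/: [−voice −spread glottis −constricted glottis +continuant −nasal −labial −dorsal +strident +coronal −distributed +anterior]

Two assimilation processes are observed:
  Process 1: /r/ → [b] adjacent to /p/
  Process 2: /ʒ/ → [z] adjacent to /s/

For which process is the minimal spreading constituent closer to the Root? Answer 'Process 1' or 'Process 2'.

Process 1 alters [continuant], [labial], [round], [coronal], [anterior], [distributed], [strident]; the lowest common ancestor is Supralaryngeal (depth 1 from Root).
Process 2: the features that change are [anterior], [distributed]; the minimal node is Oral Cavity (depth 7).
Supralaryngeal (depth 1) sits above Oral Cavity (depth 7), making Process 1 the one with the higher spreading node.

Process 1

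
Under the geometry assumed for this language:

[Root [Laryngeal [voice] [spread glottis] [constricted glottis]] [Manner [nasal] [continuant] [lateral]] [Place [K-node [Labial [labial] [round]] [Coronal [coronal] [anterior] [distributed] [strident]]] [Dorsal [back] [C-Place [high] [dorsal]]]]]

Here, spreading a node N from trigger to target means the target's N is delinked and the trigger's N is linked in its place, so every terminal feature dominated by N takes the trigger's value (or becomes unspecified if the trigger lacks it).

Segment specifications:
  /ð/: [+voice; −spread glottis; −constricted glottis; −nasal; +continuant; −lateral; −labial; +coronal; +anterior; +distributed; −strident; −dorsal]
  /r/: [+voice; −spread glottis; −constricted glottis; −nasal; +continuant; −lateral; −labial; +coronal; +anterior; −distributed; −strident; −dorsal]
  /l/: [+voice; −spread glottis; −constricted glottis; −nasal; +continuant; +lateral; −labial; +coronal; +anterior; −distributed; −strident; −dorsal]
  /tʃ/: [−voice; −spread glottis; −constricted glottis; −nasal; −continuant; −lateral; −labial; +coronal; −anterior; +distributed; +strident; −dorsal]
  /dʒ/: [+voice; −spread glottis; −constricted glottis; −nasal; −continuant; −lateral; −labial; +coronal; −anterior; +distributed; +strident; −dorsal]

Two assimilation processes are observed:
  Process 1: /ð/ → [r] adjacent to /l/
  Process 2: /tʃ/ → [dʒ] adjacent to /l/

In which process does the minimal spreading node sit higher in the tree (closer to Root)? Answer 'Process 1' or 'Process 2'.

In Process 1, [distributed] changes, so the minimal spreading node is [distributed] at depth 4.
In Process 2, [voice] changes, so the minimal spreading node is [voice] at depth 2.
Depth 2 < depth 4; Process 2 involves the structurally higher constituent [voice].

Process 2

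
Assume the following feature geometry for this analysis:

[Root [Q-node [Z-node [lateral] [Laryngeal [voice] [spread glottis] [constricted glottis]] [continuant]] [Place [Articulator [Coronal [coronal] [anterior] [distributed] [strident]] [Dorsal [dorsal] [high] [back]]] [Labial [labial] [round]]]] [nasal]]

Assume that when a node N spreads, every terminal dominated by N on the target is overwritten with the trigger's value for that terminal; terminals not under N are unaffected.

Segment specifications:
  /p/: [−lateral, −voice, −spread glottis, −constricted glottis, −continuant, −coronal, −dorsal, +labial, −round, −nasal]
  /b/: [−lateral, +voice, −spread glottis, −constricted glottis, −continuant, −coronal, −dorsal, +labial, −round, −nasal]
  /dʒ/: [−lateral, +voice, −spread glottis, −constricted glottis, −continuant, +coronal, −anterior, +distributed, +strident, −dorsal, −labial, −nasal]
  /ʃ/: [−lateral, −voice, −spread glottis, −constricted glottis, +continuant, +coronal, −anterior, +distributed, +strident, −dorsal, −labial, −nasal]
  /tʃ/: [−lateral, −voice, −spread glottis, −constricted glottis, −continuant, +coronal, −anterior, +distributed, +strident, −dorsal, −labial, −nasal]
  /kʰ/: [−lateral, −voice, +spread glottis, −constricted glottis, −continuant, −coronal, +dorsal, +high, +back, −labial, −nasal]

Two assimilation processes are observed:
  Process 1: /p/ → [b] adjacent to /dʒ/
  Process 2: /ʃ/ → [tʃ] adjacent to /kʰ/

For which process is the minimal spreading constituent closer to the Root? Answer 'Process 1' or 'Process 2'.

Process 2

Process 1: the feature that changes is [voice]; the minimal node is [voice] (depth 4).
Process 2 alters [continuant]; the lowest dominating node is [continuant] (depth 3 from Root).
[continuant] (depth 3) sits above [voice] (depth 4), making Process 2 the one with the higher spreading node.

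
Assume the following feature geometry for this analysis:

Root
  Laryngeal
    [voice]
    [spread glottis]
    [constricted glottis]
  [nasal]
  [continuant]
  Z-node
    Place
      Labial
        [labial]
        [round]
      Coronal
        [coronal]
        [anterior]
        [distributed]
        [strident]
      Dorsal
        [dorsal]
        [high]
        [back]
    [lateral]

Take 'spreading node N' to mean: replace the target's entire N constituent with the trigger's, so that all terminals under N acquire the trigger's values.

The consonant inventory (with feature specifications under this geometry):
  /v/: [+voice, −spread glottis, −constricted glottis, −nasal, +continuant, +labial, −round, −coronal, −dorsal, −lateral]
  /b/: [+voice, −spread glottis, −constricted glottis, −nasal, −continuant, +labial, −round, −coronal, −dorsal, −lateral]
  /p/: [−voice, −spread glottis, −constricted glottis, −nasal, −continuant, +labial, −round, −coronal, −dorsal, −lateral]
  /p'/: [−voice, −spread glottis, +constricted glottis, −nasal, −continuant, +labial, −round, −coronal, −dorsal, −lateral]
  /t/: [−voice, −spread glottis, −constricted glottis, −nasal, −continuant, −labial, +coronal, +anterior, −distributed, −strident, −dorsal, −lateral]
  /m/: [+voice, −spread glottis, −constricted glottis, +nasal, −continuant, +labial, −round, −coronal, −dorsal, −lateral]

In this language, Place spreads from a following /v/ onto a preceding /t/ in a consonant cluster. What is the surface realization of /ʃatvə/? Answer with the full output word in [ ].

[ʃapvə]

The Place node dominates the terminals [labial], [round], [coronal], [anterior], [distributed], [strident], [dorsal], [high], [back].
After delinking /t/'s Place and linking /v/'s, the affected terminals become [+labial], [−round], [−coronal], [−dorsal]; [voice], [spread glottis], [constricted glottis], … (outside Place) are retained from /t/.
Among the inventory, only /p/ has exactly this specification, giving the surface form [ʃapvə].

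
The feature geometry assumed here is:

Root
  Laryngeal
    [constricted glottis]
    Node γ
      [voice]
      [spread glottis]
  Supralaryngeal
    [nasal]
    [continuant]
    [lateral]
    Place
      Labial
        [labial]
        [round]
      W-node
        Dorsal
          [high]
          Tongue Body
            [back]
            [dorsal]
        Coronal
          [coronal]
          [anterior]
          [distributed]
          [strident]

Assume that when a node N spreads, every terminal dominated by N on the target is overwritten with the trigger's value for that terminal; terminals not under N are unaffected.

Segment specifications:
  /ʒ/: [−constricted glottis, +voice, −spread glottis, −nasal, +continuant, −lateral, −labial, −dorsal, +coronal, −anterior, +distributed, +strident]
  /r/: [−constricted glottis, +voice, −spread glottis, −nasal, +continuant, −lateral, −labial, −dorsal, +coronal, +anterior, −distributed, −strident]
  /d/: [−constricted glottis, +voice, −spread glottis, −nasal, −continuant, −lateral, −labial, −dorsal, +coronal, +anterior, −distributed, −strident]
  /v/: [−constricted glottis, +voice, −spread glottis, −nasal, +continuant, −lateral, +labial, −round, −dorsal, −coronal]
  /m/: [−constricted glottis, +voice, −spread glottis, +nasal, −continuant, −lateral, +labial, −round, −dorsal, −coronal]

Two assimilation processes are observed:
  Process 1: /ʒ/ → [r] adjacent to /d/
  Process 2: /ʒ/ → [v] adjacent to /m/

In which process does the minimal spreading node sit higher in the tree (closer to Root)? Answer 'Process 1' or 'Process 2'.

Process 2

Process 1 alters [anterior], [distributed], [strident]; the lowest common ancestor is Coronal (depth 4 from Root).
Process 2: the features that change are [labial], [round], [coronal], [anterior], [distributed], [strident]; the minimal node is Place (depth 2).
Depth 2 < depth 4; Process 2 involves the structurally higher constituent Place.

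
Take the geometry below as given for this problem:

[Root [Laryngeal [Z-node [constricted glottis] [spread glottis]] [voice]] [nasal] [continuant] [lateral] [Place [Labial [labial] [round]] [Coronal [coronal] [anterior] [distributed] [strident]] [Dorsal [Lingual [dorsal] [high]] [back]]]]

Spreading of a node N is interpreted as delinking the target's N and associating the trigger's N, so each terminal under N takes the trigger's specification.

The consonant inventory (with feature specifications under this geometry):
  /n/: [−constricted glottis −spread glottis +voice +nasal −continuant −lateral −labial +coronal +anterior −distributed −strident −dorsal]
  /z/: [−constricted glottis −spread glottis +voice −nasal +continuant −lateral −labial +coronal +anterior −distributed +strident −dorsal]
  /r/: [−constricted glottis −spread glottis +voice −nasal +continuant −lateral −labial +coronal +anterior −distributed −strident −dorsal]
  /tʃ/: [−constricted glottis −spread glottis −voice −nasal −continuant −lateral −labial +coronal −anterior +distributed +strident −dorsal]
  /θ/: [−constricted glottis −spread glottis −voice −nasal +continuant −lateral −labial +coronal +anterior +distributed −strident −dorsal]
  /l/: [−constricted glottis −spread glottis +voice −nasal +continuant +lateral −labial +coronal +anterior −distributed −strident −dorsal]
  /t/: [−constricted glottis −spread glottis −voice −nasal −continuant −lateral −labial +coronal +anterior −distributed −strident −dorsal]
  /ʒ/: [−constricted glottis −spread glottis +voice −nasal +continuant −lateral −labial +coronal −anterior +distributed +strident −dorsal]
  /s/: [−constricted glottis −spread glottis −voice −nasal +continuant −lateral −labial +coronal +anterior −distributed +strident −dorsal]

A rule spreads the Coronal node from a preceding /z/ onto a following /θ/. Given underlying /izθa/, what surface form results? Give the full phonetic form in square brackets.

Coronal immediately or transitively dominates [coronal], [anterior], [distributed], [strident].
The target acquires /z/'s values for everything under Coronal — [+coronal], [+anterior], [−distributed], [+strident] — while keeping its own [constricted glottis], [spread glottis], [voice], ….
Among the inventory, only /s/ has exactly this specification, giving the surface form [izsa].

[izsa]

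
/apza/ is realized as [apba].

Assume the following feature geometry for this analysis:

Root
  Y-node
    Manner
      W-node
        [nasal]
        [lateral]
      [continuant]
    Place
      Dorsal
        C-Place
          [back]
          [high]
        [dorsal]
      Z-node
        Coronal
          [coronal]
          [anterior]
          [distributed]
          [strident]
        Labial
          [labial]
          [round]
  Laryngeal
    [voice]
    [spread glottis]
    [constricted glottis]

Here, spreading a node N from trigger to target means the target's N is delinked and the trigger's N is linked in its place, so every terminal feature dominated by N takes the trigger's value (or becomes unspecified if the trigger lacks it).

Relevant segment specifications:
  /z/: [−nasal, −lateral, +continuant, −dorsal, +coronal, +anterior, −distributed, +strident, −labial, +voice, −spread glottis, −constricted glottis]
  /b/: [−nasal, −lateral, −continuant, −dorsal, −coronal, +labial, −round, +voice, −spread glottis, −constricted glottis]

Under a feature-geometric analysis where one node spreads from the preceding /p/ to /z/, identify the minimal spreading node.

Y-node

Comparing /z/ with its surface form [b], the features that change are [continuant], [labial], [round], [coronal], [anterior], [distributed], [strident].
The smallest constituent containing every changed terminal is Y-node — each of its daughters lacks at least one of the affected features.
Spreading Y-node from /p/ overwrites each of those terminals with /p/'s values, yielding exactly [b].
Since [voice] is preserved even though /p/ disagrees there, no node above Y-node spread.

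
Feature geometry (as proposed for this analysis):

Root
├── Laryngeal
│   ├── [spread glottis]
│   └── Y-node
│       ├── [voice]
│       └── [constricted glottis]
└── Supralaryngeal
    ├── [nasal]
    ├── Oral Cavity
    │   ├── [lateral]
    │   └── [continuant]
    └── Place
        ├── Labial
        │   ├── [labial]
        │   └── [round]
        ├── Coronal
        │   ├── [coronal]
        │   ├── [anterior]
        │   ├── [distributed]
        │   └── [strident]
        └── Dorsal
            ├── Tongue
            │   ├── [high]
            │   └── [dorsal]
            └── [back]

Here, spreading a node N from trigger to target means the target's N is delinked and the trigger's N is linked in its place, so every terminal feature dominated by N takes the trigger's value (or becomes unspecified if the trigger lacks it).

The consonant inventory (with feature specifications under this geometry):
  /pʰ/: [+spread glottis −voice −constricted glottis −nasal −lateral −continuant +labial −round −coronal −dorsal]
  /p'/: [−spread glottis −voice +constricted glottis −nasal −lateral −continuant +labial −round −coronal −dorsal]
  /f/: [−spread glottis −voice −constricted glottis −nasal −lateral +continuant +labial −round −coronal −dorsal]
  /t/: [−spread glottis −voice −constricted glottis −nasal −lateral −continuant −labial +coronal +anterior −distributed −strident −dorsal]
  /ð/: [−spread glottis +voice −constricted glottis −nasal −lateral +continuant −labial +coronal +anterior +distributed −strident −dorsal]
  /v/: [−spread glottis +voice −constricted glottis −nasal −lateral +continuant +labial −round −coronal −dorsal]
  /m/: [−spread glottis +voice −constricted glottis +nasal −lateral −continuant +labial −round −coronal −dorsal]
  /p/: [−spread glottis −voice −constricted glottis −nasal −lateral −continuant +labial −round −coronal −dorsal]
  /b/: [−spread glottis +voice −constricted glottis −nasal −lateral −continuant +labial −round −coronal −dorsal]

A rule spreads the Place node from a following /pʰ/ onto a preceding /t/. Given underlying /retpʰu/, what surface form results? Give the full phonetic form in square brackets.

[reppʰu]

The Place node dominates the terminals [labial], [round], [coronal], [anterior], [distributed], [strident], [high], [dorsal], [back].
Spreading Place from /pʰ/ onto /t/ replaces those values with /pʰ/'s: [+labial], [−round], [−coronal], [−dorsal]. Features outside Place ([spread glottis], [voice], [constricted glottis], …) stay as in /t/.
Among the inventory, only /p/ has exactly this specification, giving the surface form [reppʰu].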